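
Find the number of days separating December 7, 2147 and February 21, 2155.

From December 7, 2147 to December 7, 2154: 7 years, of which 2 contain a Feb 29 — 5×365 + 2×366 = 2557 days.
December 2154: 31 − 7 = 24 days remain.
Then January (31): 31 days.
February 1–21, 2155: 21 days (2155 is not a leap year).
Residual: 76 days.
Total: 2633 days.

2633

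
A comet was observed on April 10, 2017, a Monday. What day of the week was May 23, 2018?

Wednesday

April 10, 2017 → April 10, 2018: 365 days.
April 2018: 30 − 10 = 20 days remain.
May 1–23, 2018: 23 days.
Residual: 43 days.
Total: 408 days.
408 mod 7 = 2, so 2 days after Monday is Wednesday.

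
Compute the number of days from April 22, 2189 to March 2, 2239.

Day-of-year of April 22, 2189: 112.
Day-of-year of March 2, 2239: 61.
2189 has 365 days, so 365 − 112 = 253 days remain in 2189.
Full years 2190–2238: 38 common + 11 leap = 38×365 + 11×366 = 17896 days.
Total: 253 + 17896 + 61 = 18210 days.

18210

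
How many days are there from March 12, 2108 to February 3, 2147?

14207

From March 12, 2108 to March 12, 2146: 38 years, of which 9 contain a Feb 29 — 29×365 + 9×366 = 13879 days.
March 2146: 31 − 12 = 19 days remain.
Then 10 full months totalling 306 days.
February 1–3, 2147: 3 days (2147 is not a leap year).
Residual: 328 days.
Total: 14207 days.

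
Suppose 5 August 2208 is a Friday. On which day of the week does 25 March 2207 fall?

Count forward from the earlier date (March 25, 2207) to the later (August 5, 2208):
March 2207: 31 − 25 = 6 days remain.
Then 16 full months totalling 488 days.
August 1–5, 2208: 5 days.
Total: 6 + 488 + 5 = 499 days.
499 mod 7 = 2, so 2 days before Friday is Wednesday.

Wednesday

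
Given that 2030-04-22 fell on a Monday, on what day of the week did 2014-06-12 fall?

Thursday

Count forward from the earlier date (June 12, 2014) to the later (April 22, 2030):
From June 12, 2014 to June 12, 2029: 15 years, of which 4 contain a Feb 29 — 11×365 + 4×366 = 5479 days.
June 2029: 30 − 12 = 18 days remain.
Then 9 full months totalling 274 days.
April 1–22, 2030: 22 days.
Residual: 314 days.
Total: 5793 days.
5793 mod 7 = 4, so 4 days before Monday is Thursday.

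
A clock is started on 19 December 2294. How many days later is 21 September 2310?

Day-of-year of December 19, 2294: 353.
Day-of-year of September 21, 2310: 264.
2294 has 365 days, so 365 − 353 = 12 days remain in 2294.
Full years 2295–2309: 12 common + 3 leap = 12×365 + 3×366 = 5478 days.
Total: 12 + 5478 + 264 = 5754 days.

5754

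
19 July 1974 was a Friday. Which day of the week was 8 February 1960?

Monday

Count forward from the earlier date (February 8, 1960) to the later (July 19, 1974):
From February 8, 1960 to February 8, 1974: 14 years, of which 4 contain a Feb 29 — 10×365 + 4×366 = 5114 days.
February 1974: 28 − 8 = 20 days remain (1974 is not a leap year, so February has 28 days).
Then March (31), April (30), May (31), June (30): 31 + 30 + 31 + 30 = 122 days.
July 1–19, 1974: 19 days.
Residual: 161 days.
Total: 5275 days.
5275 mod 7 = 4, so 4 days before Friday is Monday.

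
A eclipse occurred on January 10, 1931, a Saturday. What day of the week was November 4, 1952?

Tuesday

Day-of-year of January 10, 1931: 10.
Day-of-year of November 4, 1952: 309.
1931 has 365 days, so 365 − 10 = 355 days remain in 1931.
Full years 1932–1951: 15 common + 5 leap = 15×365 + 5×366 = 7305 days.
Total: 355 + 7305 + 309 = 7969 days.
7969 mod 7 = 3, so 3 days after Saturday is Tuesday.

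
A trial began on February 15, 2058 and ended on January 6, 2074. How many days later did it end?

5804

From February 15, 2058 to February 15, 2073: 15 years, of which 4 contain a Feb 29 — 11×365 + 4×366 = 5479 days.
February 2073: 28 − 15 = 13 days remain (2073 is not a leap year, so February has 28 days).
Then 10 full months totalling 306 days.
January 1–6, 2074: 6 days.
Residual: 325 days.
Total: 5804 days.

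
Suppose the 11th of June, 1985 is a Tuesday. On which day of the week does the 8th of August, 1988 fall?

Monday

Day-of-year of June 11, 1985: 162.
Day-of-year of August 8, 1988: 221.
1985 has 365 days, so 365 − 162 = 203 days remain in 1985.
Full years: 1986: 365; 1987: 365. Sum = 730.
Total: 203 + 730 + 221 = 1154 days.
1154 mod 7 = 6, so 6 days after Tuesday is Monday.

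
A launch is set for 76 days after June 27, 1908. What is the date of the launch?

September 11, 1908

Count 76 days after June 27, 1908:
June 1908: 30 − 27 = 3 days remain.
Then July (31), August (31): 31 + 31 = 62 days.
September 1–11, 1908: 11 days.
Total: 3 + 62 + 11 = 76 days.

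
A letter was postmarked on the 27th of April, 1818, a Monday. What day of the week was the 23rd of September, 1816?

Count forward from the earlier date (September 23, 1816) to the later (April 27, 1818):
September 23, 1816 → September 23, 1817: 365 days.
September 1817: 30 − 23 = 7 days remain.
Then October (31), November (30), December (31), January (31), February 1818 (28), March (31): 31 + 30 + 31 + 31 + 28 + 31 = 182 days.
April 1–27, 1818: 27 days.
Residual: 216 days.
Total: 581 days.
581 is a multiple of 7, so the 23rd of September, 1816 falls on the same weekday: Monday.

Monday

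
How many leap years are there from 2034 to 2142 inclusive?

Years divisible by 4: 2036, 2040, …, 2140 — 27 in all.
Of these, 2100 is divisible by 100 but not 400, so not leap.
Leap years: 27 − 1 = 26.

26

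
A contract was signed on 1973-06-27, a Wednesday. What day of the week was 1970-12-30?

Count forward from the earlier date (December 30, 1970) to the later (June 27, 1973):
December 30, 1970 → December 30, 1971: 365 days.
December 30, 1971 → December 30, 1972: 366 days (1972 is a leap year).
December 1972: 31 − 30 = 1 day remains.
Then January (31), February 1973 (28), March (31), April (30), May (31): 31 + 28 + 31 + 30 + 31 = 151 days.
June 1–27, 1973: 27 days.
Residual: 179 days.
Total: 910 days.
910 is a multiple of 7, so 1970-12-30 falls on the same weekday: Wednesday.

Wednesday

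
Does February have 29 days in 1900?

1900 is not a leap year (divisible by 100 but not 400).

No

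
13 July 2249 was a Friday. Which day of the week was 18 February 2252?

July 13, 2249 → July 13, 2250: 365 days.
July 13, 2250 → July 13, 2251: 365 days.
July 2251: 31 − 13 = 18 days remain.
Then August (31), September (30), October (31), November (30), December (31), January (31): 31 + 30 + 31 + 30 + 31 + 31 = 184 days.
February 1–18, 2252: 18 days (2252 is a leap year).
Residual: 220 days.
Total: 950 days.
950 mod 7 = 5, so 5 days after Friday is Wednesday.

Wednesday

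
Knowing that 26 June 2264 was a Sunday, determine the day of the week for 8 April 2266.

Sunday

June 26, 2264 → June 26, 2265: 365 days.
June 2265: 30 − 26 = 4 days remain.
Then 9 full months totalling 274 days.
April 1–8, 2266: 8 days.
Residual: 286 days.
Total: 651 days.
651 is a multiple of 7, so 8 April 2266 falls on the same weekday: Sunday.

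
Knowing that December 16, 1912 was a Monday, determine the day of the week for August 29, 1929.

Day-of-year of December 16, 1912: 351.
Day-of-year of August 29, 1929: 241.
1912 has 366 days, so 366 − 351 = 15 days remain in 1912.
Full years 1913–1928: 12 common + 4 leap = 12×365 + 4×366 = 5844 days.
Total: 15 + 5844 + 241 = 6100 days.
6100 mod 7 = 3, so 3 days after Monday is Thursday.

Thursday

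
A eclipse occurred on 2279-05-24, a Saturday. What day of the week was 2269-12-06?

Monday

Count forward from the earlier date (December 6, 2269) to the later (May 24, 2279):
From December 6, 2269 to December 6, 2278: 9 years, of which 2 contain a Feb 29 — 7×365 + 2×366 = 3287 days.
December 2278: 31 − 6 = 25 days remain.
Then January (31), February 2279 (28), March (31), April (30): 31 + 28 + 31 + 30 = 120 days.
May 1–24, 2279: 24 days.
Residual: 169 days.
Total: 3456 days.
3456 mod 7 = 5, so 5 days before Saturday is Monday.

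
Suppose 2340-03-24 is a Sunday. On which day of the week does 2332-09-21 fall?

Count forward from the earlier date (September 21, 2332) to the later (March 24, 2340):
Day-of-year of September 21, 2332: 265.
Day-of-year of March 24, 2340: 84.
2332 has 366 days, so 366 − 265 = 101 days remain in 2332.
Full years 2333–2339: 6 common + 1 leap = 6×365 + 1×366 = 2556 days.
Total: 101 + 2556 + 84 = 2741 days.
2741 mod 7 = 4, so 4 days before Sunday is Wednesday.

Wednesday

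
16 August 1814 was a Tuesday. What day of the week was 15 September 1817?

Monday

August 16, 1814 → August 16, 1815: 365 days.
August 16, 1815 → August 16, 1816: 366 days (1816 is a leap year).
August 16, 1816 → August 16, 1817: 365 days.
August 1817: 31 − 16 = 15 days remain.
September 1–15, 1817: 15 days.
Residual: 30 days.
Total: 1126 days.
1126 mod 7 = 6, so 6 days after Tuesday is Monday.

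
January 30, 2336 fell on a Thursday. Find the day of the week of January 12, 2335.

Count forward from the earlier date (January 12, 2335) to the later (January 30, 2336):
January 2335: 31 − 12 = 19 days remain.
Then 11 full months totalling 334 days.
January 1–30, 2336: 30 days.
Total: 19 + 334 + 30 = 383 days.
383 mod 7 = 5, so 5 days before Thursday is Saturday.

Saturday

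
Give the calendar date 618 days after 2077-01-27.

2078-10-07

Count 618 days after January 27, 2077:
Day-of-year of January 27, 2077: 27.
Day-of-year of October 7, 2078: 280.
2077 has 365 days, so 365 − 27 = 338 days remain in 2077.
Total: 338 + 280 = 618 days.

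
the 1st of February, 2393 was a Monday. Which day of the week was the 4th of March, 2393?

Thursday

February 2393: 28 − 1 = 27 days remain (2393 is not a leap year, so February has 28 days).
March 1–4, 2393: 4 days.
Total: 27 + 4 = 31 days.
31 mod 7 = 3, so 3 days after Monday is Thursday.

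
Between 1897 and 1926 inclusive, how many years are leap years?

Years divisible by 4 in [1897, 1926]: 1900, 1904, 1908, 1912, 1916, 1920, 1924.
Of these, 1900 is divisible by 100 but not 400, so not leap.
Leap years: 7 − 1 = 6.

6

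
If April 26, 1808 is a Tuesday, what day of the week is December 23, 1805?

Count forward from the earlier date (December 23, 1805) to the later (April 26, 1808):
Day-of-year of December 23, 1805: 357.
Day-of-year of April 26, 1808: 117.
1805 has 365 days, so 365 − 357 = 8 days remain in 1805.
Full years: 1806: 365; 1807: 365. Sum = 730.
Total: 8 + 730 + 117 = 855 days.
855 mod 7 = 1, so 1 day before Tuesday is Monday.

Monday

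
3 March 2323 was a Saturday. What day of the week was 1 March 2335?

From March 3, 2323 to March 3, 2334: 11 years, of which 3 contain a Feb 29 — 8×365 + 3×366 = 4018 days.
March 2334: 31 − 3 = 28 days remain.
Then 11 full months totalling 334 days.
March 1, 2335: 1 day.
Residual: 363 days.
Total: 4381 days.
4381 mod 7 = 6, so 6 days after Saturday is Friday.

Friday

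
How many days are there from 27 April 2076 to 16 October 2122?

16972

From April 27, 2076 to April 27, 2122: 46 years, of which 10 contain a Feb 29 — 36×365 + 10×366 = 16800 days.
(2100 is not a leap year (divisible by 100 but not 400).)
April 2122: 30 − 27 = 3 days remain.
Then May (31), June (30), July (31), August (31), September (30): 31 + 30 + 31 + 31 + 30 = 153 days.
October 1–16, 2122: 16 days.
Residual: 172 days.
Total: 16972 days.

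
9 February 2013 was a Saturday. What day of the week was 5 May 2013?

Sunday

February 2013: 28 − 9 = 19 days remain (2013 is not a leap year, so February has 28 days).
Then March (31), April (30): 31 + 30 = 61 days.
May 1–5, 2013: 5 days.
Total: 19 + 61 + 5 = 85 days.
85 mod 7 = 1, so 1 day after Saturday is Sunday.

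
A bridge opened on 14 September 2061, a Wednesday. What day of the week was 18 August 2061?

Count forward from the earlier date (August 18, 2061) to the later (September 14, 2061):
August 2061: 31 − 18 = 13 days remain.
September 1–14, 2061: 14 days.
Total: 13 + 14 = 27 days.
27 mod 7 = 6, so 6 days before Wednesday is Thursday.

Thursday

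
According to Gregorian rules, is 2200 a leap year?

2200 is not a leap year (divisible by 100 but not 400).

No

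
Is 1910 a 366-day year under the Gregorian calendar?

1910 is not a leap year.

No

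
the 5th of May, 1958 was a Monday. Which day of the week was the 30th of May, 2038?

From May 5, 1958 to May 5, 2038: 80 years, of which 20 contain a Feb 29 — 60×365 + 20×366 = 29220 days.
(2000 is a leap year (divisible by 400).)
Within May 2038: 30 − 5 = 25 days.
Total: 29245 days.
29245 mod 7 = 6, so 6 days after Monday is Sunday.

Sunday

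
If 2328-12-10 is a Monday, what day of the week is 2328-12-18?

Tuesday

Within December 2328: 18 − 10 = 8 days.
8 mod 7 = 1, so 1 day after Monday is Tuesday.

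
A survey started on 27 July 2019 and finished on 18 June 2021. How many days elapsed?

Day-of-year of July 27, 2019: 208.
Day-of-year of June 18, 2021: 169.
2019 has 365 days, so 365 − 208 = 157 days remain in 2019.
Full years: 2020: 366. Sum = 366.
Total: 157 + 366 + 169 = 692 days.

692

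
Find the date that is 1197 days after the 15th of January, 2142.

the 26th of April, 2145

Count 1197 days after January 15, 2142:
Day-of-year of January 15, 2142: 15.
Day-of-year of April 26, 2145: 116.
2142 has 365 days, so 365 − 15 = 350 days remain in 2142.
Full years: 2143: 365; 2144: 366. Sum = 731.
Total: 350 + 731 + 116 = 1197 days.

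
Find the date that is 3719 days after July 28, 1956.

October 3, 1966

Count 3719 days after July 28, 1956:
From July 28, 1956 to July 28, 1966: 10 years, of which 2 contain a Feb 29 — 8×365 + 2×366 = 3652 days.
July 1966: 31 − 28 = 3 days remain.
Then August (31), September (30): 31 + 30 = 61 days.
October 1–3, 1966: 3 days.
Residual: 67 days.
Total: 3719 days.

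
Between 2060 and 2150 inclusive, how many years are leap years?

Years divisible by 4: 2060, 2064, …, 2148 — 23 in all.
Of these, 2100 is divisible by 100 but not 400, so not leap.
Leap years: 23 − 1 = 22.

22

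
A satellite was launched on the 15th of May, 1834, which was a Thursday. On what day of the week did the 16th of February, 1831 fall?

Count forward from the earlier date (February 16, 1831) to the later (May 15, 1834):
Day-of-year of February 16, 1831: 47.
Day-of-year of May 15, 1834: 135.
1831 has 365 days, so 365 − 47 = 318 days remain in 1831.
Full years: 1832: 366; 1833: 365. Sum = 731.
Total: 318 + 731 + 135 = 1184 days.
1184 mod 7 = 1, so 1 day before Thursday is Wednesday.

Wednesday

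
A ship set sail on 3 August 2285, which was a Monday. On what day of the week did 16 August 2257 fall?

Sunday

Count forward from the earlier date (August 16, 2257) to the later (August 3, 2285):
From August 16, 2257 to August 16, 2284: 27 years, of which 7 contain a Feb 29 — 20×365 + 7×366 = 9862 days.
August 2284: 31 − 16 = 15 days remain.
Then 11 full months totalling 334 days.
August 1–3, 2285: 3 days.
Residual: 352 days.
Total: 10214 days.
10214 mod 7 = 1, so 1 day before Monday is Sunday.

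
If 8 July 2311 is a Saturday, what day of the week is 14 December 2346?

From July 8, 2311 to July 8, 2346: 35 years, of which 9 contain a Feb 29 — 26×365 + 9×366 = 12784 days.
July 2346: 31 − 8 = 23 days remain.
Then August (31), September (30), October (31), November (30): 31 + 30 + 31 + 30 = 122 days.
December 1–14, 2346: 14 days.
Residual: 159 days.
Total: 12943 days.
12943 is a multiple of 7, so 14 December 2346 falls on the same weekday: Saturday.

Saturday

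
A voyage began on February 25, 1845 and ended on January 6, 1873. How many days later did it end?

Day-of-year of February 25, 1845: 56.
Day-of-year of January 6, 1873: 6.
1845 has 365 days, so 365 − 56 = 309 days remain in 1845.
Full years 1846–1872: 20 common + 7 leap = 20×365 + 7×366 = 9862 days.
Total: 309 + 9862 + 6 = 10177 days.

10177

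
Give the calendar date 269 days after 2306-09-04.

2307-05-31

Count 269 days after September 4, 2306:
September 2306: 30 − 4 = 26 days remain.
Then October (31), November (30), December (31), January (31), February 2307 (28), March (31), April (30): 31 + 30 + 31 + 31 + 28 + 31 + 30 = 212 days.
May 1–31, 2307: 31 days.
Residual: 269 days.
Total: 269 days.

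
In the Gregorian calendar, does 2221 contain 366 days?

2221 is not a leap year.

No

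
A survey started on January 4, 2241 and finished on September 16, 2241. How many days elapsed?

255

January 2241: 31 − 4 = 27 days remain.
Then February 2241 (28), March (31), April (30), May (31), June (30), July (31), August (31): 28 + 31 + 30 + 31 + 30 + 31 + 31 = 212 days.
September 1–16, 2241: 16 days.
Total: 27 + 212 + 16 = 255 days.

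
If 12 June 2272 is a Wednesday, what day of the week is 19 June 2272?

Wednesday

Within June 2272: 19 − 12 = 7 days.
7 is a multiple of 7, so 19 June 2272 falls on the same weekday: Wednesday.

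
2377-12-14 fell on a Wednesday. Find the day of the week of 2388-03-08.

Tuesday

Day-of-year of December 14, 2377: 348.
Day-of-year of March 8, 2388: 68.
2377 has 365 days, so 365 − 348 = 17 days remain in 2377.
Full years 2378–2387: 8 common + 2 leap = 8×365 + 2×366 = 3652 days.
Total: 17 + 3652 + 68 = 3737 days.
3737 mod 7 = 6, so 6 days after Wednesday is Tuesday.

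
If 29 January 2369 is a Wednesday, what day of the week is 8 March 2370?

Sunday

Day-of-year of January 29, 2369: 29.
Day-of-year of March 8, 2370: 67.
2369 has 365 days, so 365 − 29 = 336 days remain in 2369.
Total: 336 + 67 = 403 days.
403 mod 7 = 4, so 4 days after Wednesday is Sunday.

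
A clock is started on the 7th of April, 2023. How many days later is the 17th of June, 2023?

April 2023: 30 − 7 = 23 days remain.
Then May (31): 31 days.
June 1–17, 2023: 17 days.
Total: 23 + 31 + 17 = 71 days.

71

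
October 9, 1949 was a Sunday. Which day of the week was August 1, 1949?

Monday

Count forward from the earlier date (August 1, 1949) to the later (October 9, 1949):
August 1949: 31 − 1 = 30 days remain.
Then September (30): 30 days.
October 1–9, 1949: 9 days.
Total: 30 + 30 + 9 = 69 days.
69 mod 7 = 6, so 6 days before Sunday is Monday.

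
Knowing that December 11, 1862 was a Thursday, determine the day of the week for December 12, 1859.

Monday

Count forward from the earlier date (December 12, 1859) to the later (December 11, 1862):
December 12, 1859 → December 12, 1860: 366 days (1860 is a leap year).
December 12, 1860 → December 12, 1861: 365 days.
December 1861: 31 − 12 = 19 days remain.
Then 11 full months totalling 334 days.
December 1–11, 1862: 11 days.
Residual: 364 days.
Total: 1095 days.
1095 mod 7 = 3, so 3 days before Thursday is Monday.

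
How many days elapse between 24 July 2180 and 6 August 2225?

From July 24, 2180 to July 24, 2225: 45 years, of which 10 contain a Feb 29 — 35×365 + 10×366 = 16435 days.
(2200 is not a leap year (divisible by 100 but not 400).)
July 2225: 31 − 24 = 7 days remain.
August 1–6, 2225: 6 days.
Residual: 13 days.
Total: 16448 days.

16448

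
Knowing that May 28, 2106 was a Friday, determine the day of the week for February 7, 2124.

Monday

Day-of-year of May 28, 2106: 148.
Day-of-year of February 7, 2124: 38.
2106 has 365 days, so 365 − 148 = 217 days remain in 2106.
Full years 2107–2123: 13 common + 4 leap = 13×365 + 4×366 = 6209 days.
Total: 217 + 6209 + 38 = 6464 days.
6464 mod 7 = 3, so 3 days after Friday is Monday.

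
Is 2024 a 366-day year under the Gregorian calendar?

Yes

2024 is a leap year.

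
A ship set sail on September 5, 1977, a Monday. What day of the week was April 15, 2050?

Friday

From September 5, 1977 to September 5, 2049: 72 years, of which 18 contain a Feb 29 — 54×365 + 18×366 = 26298 days.
(2000 is a leap year (divisible by 400).)
September 2049: 30 − 5 = 25 days remain.
Then October (31), November (30), December (31), January (31), February 2050 (28), March (31): 31 + 30 + 31 + 31 + 28 + 31 = 182 days.
April 1–15, 2050: 15 days.
Residual: 222 days.
Total: 26520 days.
26520 mod 7 = 4, so 4 days after Monday is Friday.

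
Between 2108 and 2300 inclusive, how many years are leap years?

Years divisible by 4: 2108, 2112, …, 2300 — 49 in all.
Of these, 2200, 2300 are divisible by 100 but not 400, so not leap.
Leap years: 49 − 2 = 47.

47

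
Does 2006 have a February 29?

2006 is not a leap year.

No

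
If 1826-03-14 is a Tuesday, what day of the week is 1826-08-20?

March 1826: 31 − 14 = 17 days remain.
Then April (30), May (31), June (30), July (31): 30 + 31 + 30 + 31 = 122 days.
August 1–20, 1826: 20 days.
Total: 17 + 122 + 20 = 159 days.
159 mod 7 = 5, so 5 days after Tuesday is Sunday.

Sunday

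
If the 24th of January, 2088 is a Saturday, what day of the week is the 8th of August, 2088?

Sunday

January 2088: 31 − 24 = 7 days remain.
Then February 2088 (29), March (31), April (30), May (31), June (30), July (31): 29 + 31 + 30 + 31 + 30 + 31 = 182 days.
August 1–8, 2088: 8 days.
Total: 7 + 182 + 8 = 197 days.
197 mod 7 = 1, so 1 day after Saturday is Sunday.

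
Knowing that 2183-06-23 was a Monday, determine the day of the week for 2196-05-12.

Thursday

Day-of-year of June 23, 2183: 174.
Day-of-year of May 12, 2196: 133.
2183 has 365 days, so 365 − 174 = 191 days remain in 2183.
Full years 2184–2195: 9 common + 3 leap = 9×365 + 3×366 = 4383 days.
Total: 191 + 4383 + 133 = 4707 days.
4707 mod 7 = 3, so 3 days after Monday is Thursday.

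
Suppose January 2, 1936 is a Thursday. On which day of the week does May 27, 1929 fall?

Count forward from the earlier date (May 27, 1929) to the later (January 2, 1936):
May 27, 1929 → May 27, 1930: 365 days.
May 27, 1930 → May 27, 1931: 365 days.
May 27, 1931 → May 27, 1932: 366 days (1932 is a leap year).
May 27, 1932 → May 27, 1933: 365 days.
May 27, 1933 → May 27, 1934: 365 days.
May 27, 1934 → May 27, 1935: 365 days.
May 1935: 31 − 27 = 4 days remain.
Then June (30), July (31), August (31), September (30), October (31), November (30), December (31): 30 + 31 + 31 + 30 + 31 + 30 + 31 = 214 days.
January 1–2, 1936: 2 days.
Residual: 220 days.
Total: 2411 days.
2411 mod 7 = 3, so 3 days before Thursday is Monday.

Monday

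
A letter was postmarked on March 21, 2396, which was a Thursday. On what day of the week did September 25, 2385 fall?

Wednesday

Count forward from the earlier date (September 25, 2385) to the later (March 21, 2396):
From September 25, 2385 to September 25, 2395: 10 years, of which 2 contain a Feb 29 — 8×365 + 2×366 = 3652 days.
September 2395: 30 − 25 = 5 days remain.
Then October (31), November (30), December (31), January (31), February 2396 (29): 31 + 30 + 31 + 31 + 29 = 152 days.
March 1–21, 2396: 21 days.
Residual: 178 days.
Total: 3830 days.
3830 mod 7 = 1, so 1 day before Thursday is Wednesday.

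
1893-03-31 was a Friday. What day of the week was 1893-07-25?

March 1893: 31 − 31 = 0 days remain.
Then April (30), May (31), June (30): 30 + 31 + 30 = 91 days.
July 1–25, 1893: 25 days.
Total: 0 + 91 + 25 = 116 days.
116 mod 7 = 4, so 4 days after Friday is Tuesday.

Tuesday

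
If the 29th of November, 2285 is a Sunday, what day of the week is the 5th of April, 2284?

Count forward from the earlier date (April 5, 2284) to the later (November 29, 2285):
Day-of-year of April 5, 2284: 96.
Day-of-year of November 29, 2285: 333.
2284 has 366 days, so 366 − 96 = 270 days remain in 2284.
Total: 270 + 333 = 603 days.
603 mod 7 = 1, so 1 day before Sunday is Saturday.

Saturday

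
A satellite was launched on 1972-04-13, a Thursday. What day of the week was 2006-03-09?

Thursday

Day-of-year of April 13, 1972: 104.
Day-of-year of March 9, 2006: 68.
1972 has 366 days, so 366 − 104 = 262 days remain in 1972.
Full years 1973–2005: 25 common + 8 leap = 25×365 + 8×366 = 12053 days.
Total: 262 + 12053 + 68 = 12383 days.
12383 is a multiple of 7, so 2006-03-09 falls on the same weekday: Thursday.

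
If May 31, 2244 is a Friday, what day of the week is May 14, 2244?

Count forward from the earlier date (May 14, 2244) to the later (May 31, 2244):
Within May 2244: 31 − 14 = 17 days.
17 mod 7 = 3, so 3 days before Friday is Tuesday.

Tuesday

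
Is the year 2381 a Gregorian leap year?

2381 is not a leap year.

No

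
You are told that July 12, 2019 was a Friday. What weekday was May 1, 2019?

Count forward from the earlier date (May 1, 2019) to the later (July 12, 2019):
May 2019: 31 − 1 = 30 days remain.
Then June (30): 30 days.
July 1–12, 2019: 12 days.
Total: 30 + 30 + 12 = 72 days.
72 mod 7 = 2, so 2 days before Friday is Wednesday.

Wednesday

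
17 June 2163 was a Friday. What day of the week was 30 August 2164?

Thursday

Day-of-year of June 17, 2163: 168.
Day-of-year of August 30, 2164: 243.
2163 has 365 days, so 365 − 168 = 197 days remain in 2163.
Total: 197 + 243 = 440 days.
440 mod 7 = 6, so 6 days after Friday is Thursday.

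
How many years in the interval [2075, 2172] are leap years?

24

Years divisible by 4: 2076, 2080, …, 2172 — 25 in all.
Of these, 2100 is divisible by 100 but not 400, so not leap.
Leap years: 25 − 1 = 24.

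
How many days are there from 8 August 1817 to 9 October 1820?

Day-of-year of August 8, 1817: 220.
Day-of-year of October 9, 1820: 283.
1817 has 365 days, so 365 − 220 = 145 days remain in 1817.
Full years: 1818: 365; 1819: 365. Sum = 730.
Total: 145 + 730 + 283 = 1158 days.

1158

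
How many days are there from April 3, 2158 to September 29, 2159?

April 2158: 30 − 3 = 27 days remain.
Then 16 full months totalling 488 days.
September 1–29, 2159: 29 days.
Total: 27 + 488 + 29 = 544 days.

544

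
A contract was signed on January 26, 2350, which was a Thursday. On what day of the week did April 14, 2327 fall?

Thursday

Count forward from the earlier date (April 14, 2327) to the later (January 26, 2350):
From April 14, 2327 to April 14, 2349: 22 years, of which 6 contain a Feb 29 — 16×365 + 6×366 = 8036 days.
April 2349: 30 − 14 = 16 days remain.
Then May (31), June (30), July (31), August (31), September (30), October (31), November (30), December (31): 31 + 30 + 31 + 31 + 30 + 31 + 30 + 31 = 245 days.
January 1–26, 2350: 26 days.
Residual: 287 days.
Total: 8323 days.
8323 is a multiple of 7, so April 14, 2327 falls on the same weekday: Thursday.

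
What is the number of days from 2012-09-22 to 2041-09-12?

10582

From September 22, 2012 to September 22, 2040: 28 years, of which 7 contain a Feb 29 — 21×365 + 7×366 = 10227 days.
September 2040: 30 − 22 = 8 days remain.
Then 11 full months totalling 335 days.
September 1–12, 2041: 12 days.
Residual: 355 days.
Total: 10582 days.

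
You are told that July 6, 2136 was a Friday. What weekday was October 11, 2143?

From July 6, 2136 to July 6, 2143: 7 years, of which 1 contains a Feb 29 — 6×365 + 1×366 = 2556 days.
July 2143: 31 − 6 = 25 days remain.
Then August (31), September (30): 31 + 30 = 61 days.
October 1–11, 2143: 11 days.
Residual: 97 days.
Total: 2653 days.
2653 is a multiple of 7, so October 11, 2143 falls on the same weekday: Friday.

Friday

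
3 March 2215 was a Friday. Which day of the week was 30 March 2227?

Day-of-year of March 3, 2215: 62.
Day-of-year of March 30, 2227: 89.
2215 has 365 days, so 365 − 62 = 303 days remain in 2215.
Full years 2216–2226: 8 common + 3 leap = 8×365 + 3×366 = 4018 days.
Total: 303 + 4018 + 89 = 4410 days.
4410 is a multiple of 7, so 30 March 2227 falls on the same weekday: Friday.

Friday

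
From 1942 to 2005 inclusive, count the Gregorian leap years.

Years divisible by 4: 1944, 1948, …, 2004 — 16 in all.
2000 is divisible by 400, so still leap.
No century exceptions apply. Count: 16.

16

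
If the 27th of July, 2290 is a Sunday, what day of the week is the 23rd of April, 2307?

Tuesday

From July 27, 2290 to July 27, 2306: 16 years, of which 3 contain a Feb 29 — 13×365 + 3×366 = 5843 days.
(2300 is not a leap year (divisible by 100 but not 400).)
July 2306: 31 − 27 = 4 days remain.
Then August (31), September (30), October (31), November (30), December (31), January (31), February 2307 (28), March (31): 31 + 30 + 31 + 30 + 31 + 31 + 28 + 31 = 243 days.
April 1–23, 2307: 23 days.
Residual: 270 days.
Total: 6113 days.
6113 mod 7 = 2, so 2 days after Sunday is Tuesday.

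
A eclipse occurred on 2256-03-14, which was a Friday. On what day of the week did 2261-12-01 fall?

Sunday

Day-of-year of March 14, 2256: 74.
Day-of-year of December 1, 2261: 335.
2256 has 366 days, so 366 − 74 = 292 days remain in 2256.
Full years: 2257: 365; 2258: 365; 2259: 365; 2260: 366. Sum = 1461.
Total: 292 + 1461 + 335 = 2088 days.
2088 mod 7 = 2, so 2 days after Friday is Sunday.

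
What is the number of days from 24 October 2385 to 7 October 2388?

1079

Day-of-year of October 24, 2385: 297.
Day-of-year of October 7, 2388: 281.
2385 has 365 days, so 365 − 297 = 68 days remain in 2385.
Full years: 2386: 365; 2387: 365. Sum = 730.
Total: 68 + 730 + 281 = 1079 days.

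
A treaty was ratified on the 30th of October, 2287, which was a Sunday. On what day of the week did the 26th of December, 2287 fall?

October 2287: 31 − 30 = 1 day remains.
Then November (30): 30 days.
December 1–26, 2287: 26 days.
Total: 1 + 30 + 26 = 57 days.
57 mod 7 = 1, so 1 day after Sunday is Monday.

Monday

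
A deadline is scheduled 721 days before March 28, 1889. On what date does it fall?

April 7, 1887

Count 721 days before March 28, 1889:
April 1887: 30 − 7 = 23 days remain.
Then 22 full months totalling 670 days.
March 1–28, 1889: 28 days.
Total: 23 + 670 + 28 = 721 days.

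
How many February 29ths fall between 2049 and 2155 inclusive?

25

Years divisible by 4: 2052, 2056, …, 2152 — 26 in all.
Of these, 2100 is divisible by 100 but not 400, so not leap.
Leap years: 26 − 1 = 25.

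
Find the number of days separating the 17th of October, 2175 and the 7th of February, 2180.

1574

Day-of-year of October 17, 2175: 290.
Day-of-year of February 7, 2180: 38.
2175 has 365 days, so 365 − 290 = 75 days remain in 2175.
Full years: 2176: 366; 2177: 365; 2178: 365; 2179: 365. Sum = 1461.
Total: 75 + 1461 + 38 = 1574 days.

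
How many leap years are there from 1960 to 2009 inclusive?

13

Years divisible by 4: 1960, 1964, …, 2008 — 13 in all.
2000 is divisible by 400, so still leap.
No century exceptions apply. Count: 13.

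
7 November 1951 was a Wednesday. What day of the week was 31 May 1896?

Count forward from the earlier date (May 31, 1896) to the later (November 7, 1951):
Day-of-year of May 31, 1896: 152.
Day-of-year of November 7, 1951: 311.
1896 has 366 days, so 366 − 152 = 214 days remain in 1896.
Full years 1897–1950: 42 common + 12 leap = 42×365 + 12×366 = 19722 days.
Total: 214 + 19722 + 311 = 20247 days.
20247 mod 7 = 3, so 3 days before Wednesday is Sunday.

Sunday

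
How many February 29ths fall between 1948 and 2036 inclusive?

Years divisible by 4: 1948, 1952, …, 2036 — 23 in all.
2000 is divisible by 400, so still leap.
No century exceptions apply. Count: 23.

23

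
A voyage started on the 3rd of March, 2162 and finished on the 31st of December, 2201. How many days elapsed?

14547

Day-of-year of March 3, 2162: 62.
Day-of-year of December 31, 2201: 365.
2162 has 365 days, so 365 − 62 = 303 days remain in 2162.
Full years 2163–2200: 29 common + 9 leap = 29×365 + 9×366 = 13879 days.
Total: 303 + 13879 + 365 = 14547 days.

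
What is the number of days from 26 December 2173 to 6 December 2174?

December 2173: 31 − 26 = 5 days remain.
Then 11 full months totalling 334 days.
December 1–6, 2174: 6 days.
Residual: 345 days.
Total: 345 days.

345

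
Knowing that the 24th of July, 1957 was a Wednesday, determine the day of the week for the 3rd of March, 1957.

Sunday

Count forward from the earlier date (March 3, 1957) to the later (July 24, 1957):
March 1957: 31 − 3 = 28 days remain.
Then April (30), May (31), June (30): 30 + 31 + 30 = 91 days.
July 1–24, 1957: 24 days.
Total: 28 + 91 + 24 = 143 days.
143 mod 7 = 3, so 3 days before Wednesday is Sunday.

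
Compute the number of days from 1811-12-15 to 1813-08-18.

612

December 1811: 31 − 15 = 16 days remain.
Then 19 full months totalling 578 days.
August 1–18, 1813: 18 days.
Total: 16 + 578 + 18 = 612 days.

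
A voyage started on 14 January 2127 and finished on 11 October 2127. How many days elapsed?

270

January 2127: 31 − 14 = 17 days remain.
Then February 2127 (28), March (31), April (30), May (31), June (30), July (31), August (31), September (30): 28 + 31 + 30 + 31 + 30 + 31 + 31 + 30 = 242 days.
October 1–11, 2127: 11 days.
Total: 17 + 242 + 11 = 270 days.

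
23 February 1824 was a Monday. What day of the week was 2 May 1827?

Wednesday

Day-of-year of February 23, 1824: 54.
Day-of-year of May 2, 1827: 122.
1824 has 366 days, so 366 − 54 = 312 days remain in 1824.
Full years: 1825: 365; 1826: 365. Sum = 730.
Total: 312 + 730 + 122 = 1164 days.
1164 mod 7 = 2, so 2 days after Monday is Wednesday.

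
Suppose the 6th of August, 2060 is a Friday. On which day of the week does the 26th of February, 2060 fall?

Count forward from the earlier date (February 26, 2060) to the later (August 6, 2060):
February 2060: 29 − 26 = 3 days remain (2060 is a leap year, so February has 29 days).
Then March (31), April (30), May (31), June (30), July (31): 31 + 30 + 31 + 30 + 31 = 153 days.
August 1–6, 2060: 6 days.
Total: 3 + 153 + 6 = 162 days.
162 mod 7 = 1, so 1 day before Friday is Thursday.

Thursday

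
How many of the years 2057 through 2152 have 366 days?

Years divisible by 4: 2060, 2064, …, 2152 — 24 in all.
Of these, 2100 is divisible by 100 but not 400, so not leap.
Leap years: 24 − 1 = 23.

23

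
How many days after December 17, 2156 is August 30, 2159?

Day-of-year of December 17, 2156: 352.
Day-of-year of August 30, 2159: 242.
2156 has 366 days, so 366 − 352 = 14 days remain in 2156.
Full years: 2157: 365; 2158: 365. Sum = 730.
Total: 14 + 730 + 242 = 986 days.

986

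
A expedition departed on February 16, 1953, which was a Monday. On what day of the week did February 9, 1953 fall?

Count forward from the earlier date (February 9, 1953) to the later (February 16, 1953):
Within February 1953: 16 − 9 = 7 days.
7 is a multiple of 7, so February 9, 1953 falls on the same weekday: Monday.

Monday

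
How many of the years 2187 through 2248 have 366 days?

15

Years divisible by 4: 2188, 2192, …, 2248 — 16 in all.
Of these, 2200 is divisible by 100 but not 400, so not leap.
Leap years: 16 − 1 = 15.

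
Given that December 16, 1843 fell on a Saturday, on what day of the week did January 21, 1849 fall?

December 16, 1843 → December 16, 1844: 366 days (1844 is a leap year).
December 16, 1844 → December 16, 1845: 365 days.
December 16, 1845 → December 16, 1846: 365 days.
December 16, 1846 → December 16, 1847: 365 days.
December 16, 1847 → December 16, 1848: 366 days (1848 is a leap year).
December 1848: 31 − 16 = 15 days remain.
January 1–21, 1849: 21 days.
Residual: 36 days.
Total: 1863 days.
1863 mod 7 = 1, so 1 day after Saturday is Sunday.

Sunday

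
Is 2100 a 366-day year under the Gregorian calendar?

2100 is not a leap year (divisible by 100 but not 400).

No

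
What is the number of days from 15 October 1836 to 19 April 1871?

12604

Day-of-year of October 15, 1836: 289.
Day-of-year of April 19, 1871: 109.
1836 has 366 days, so 366 − 289 = 77 days remain in 1836.
Full years 1837–1870: 26 common + 8 leap = 26×365 + 8×366 = 12418 days.
Total: 77 + 12418 + 109 = 12604 days.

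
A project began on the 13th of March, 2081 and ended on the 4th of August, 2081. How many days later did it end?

144

March 2081: 31 − 13 = 18 days remain.
Then April (30), May (31), June (30), July (31): 30 + 31 + 30 + 31 = 122 days.
August 1–4, 2081: 4 days.
Total: 18 + 122 + 4 = 144 days.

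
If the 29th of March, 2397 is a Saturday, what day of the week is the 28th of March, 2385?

Count forward from the earlier date (March 28, 2385) to the later (March 29, 2397):
Day-of-year of March 28, 2385: 87.
Day-of-year of March 29, 2397: 88.
2385 has 365 days, so 365 − 87 = 278 days remain in 2385.
Full years 2386–2396: 8 common + 3 leap = 8×365 + 3×366 = 4018 days.
Total: 278 + 4018 + 88 = 4384 days.
4384 mod 7 = 2, so 2 days before Saturday is Thursday.

Thursday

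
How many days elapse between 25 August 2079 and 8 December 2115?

13253

From August 25, 2079 to August 25, 2115: 36 years, of which 8 contain a Feb 29 — 28×365 + 8×366 = 13148 days.
(2100 is not a leap year (divisible by 100 but not 400).)
August 2115: 31 − 25 = 6 days remain.
Then September (30), October (31), November (30): 30 + 31 + 30 = 91 days.
December 1–8, 2115: 8 days.
Residual: 105 days.
Total: 13253 days.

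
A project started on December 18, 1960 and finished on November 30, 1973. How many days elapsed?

4730

Day-of-year of December 18, 1960: 353.
Day-of-year of November 30, 1973: 334.
1960 has 366 days, so 366 − 353 = 13 days remain in 1960.
Full years 1961–1972: 9 common + 3 leap = 9×365 + 3×366 = 4383 days.
Total: 13 + 4383 + 334 = 4730 days.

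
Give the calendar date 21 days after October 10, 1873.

October 31, 1873

Count 21 days after October 10, 1873:
Within October 1873: 31 − 10 = 21 days.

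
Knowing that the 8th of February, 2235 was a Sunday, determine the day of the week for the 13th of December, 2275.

Monday

From February 8, 2235 to February 8, 2275: 40 years, of which 10 contain a Feb 29 — 30×365 + 10×366 = 14610 days.
February 2275: 28 − 8 = 20 days remain (2275 is not a leap year, so February has 28 days).
Then 9 full months totalling 275 days.
December 1–13, 2275: 13 days.
Residual: 308 days.
Total: 14918 days.
14918 mod 7 = 1, so 1 day after Sunday is Monday.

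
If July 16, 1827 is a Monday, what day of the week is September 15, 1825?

Count forward from the earlier date (September 15, 1825) to the later (July 16, 1827):
Day-of-year of September 15, 1825: 258.
Day-of-year of July 16, 1827: 197.
1825 has 365 days, so 365 − 258 = 107 days remain in 1825.
Full years: 1826: 365. Sum = 365.
Total: 107 + 365 + 197 = 669 days.
669 mod 7 = 4, so 4 days before Monday is Thursday.

Thursday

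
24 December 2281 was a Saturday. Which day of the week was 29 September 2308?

Day-of-year of December 24, 2281: 358.
Day-of-year of September 29, 2308: 273.
2281 has 365 days, so 365 − 358 = 7 days remain in 2281.
Full years 2282–2307: 21 common + 5 leap = 21×365 + 5×366 = 9495 days.
Total: 7 + 9495 + 273 = 9775 days.
9775 mod 7 = 3, so 3 days after Saturday is Tuesday.

Tuesday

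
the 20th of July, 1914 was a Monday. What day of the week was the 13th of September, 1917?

Day-of-year of July 20, 1914: 201.
Day-of-year of September 13, 1917: 256.
1914 has 365 days, so 365 − 201 = 164 days remain in 1914.
Full years: 1915: 365; 1916: 366. Sum = 731.
Total: 164 + 731 + 256 = 1151 days.
1151 mod 7 = 3, so 3 days after Monday is Thursday.

Thursday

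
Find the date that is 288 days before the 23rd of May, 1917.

the 8th of August, 1916

Count 288 days before May 23, 1917:
August 1916: 31 − 8 = 23 days remain.
Then September (30), October (31), November (30), December (31), January (31), February 1917 (28), March (31), April (30): 30 + 31 + 30 + 31 + 31 + 28 + 31 + 30 = 242 days.
May 1–23, 1917: 23 days.
Residual: 288 days.
Total: 288 days.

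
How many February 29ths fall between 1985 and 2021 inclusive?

Years divisible by 4 in [1985, 2021]: 1988, 1992, 1996, 2000, 2004, 2008, 2012, 2016, 2020.
2000 is divisible by 400, so still leap.
No century exceptions apply. Count: 9.

9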